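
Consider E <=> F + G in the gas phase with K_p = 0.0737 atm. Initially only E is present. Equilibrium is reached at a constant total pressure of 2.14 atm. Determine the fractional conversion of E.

X = 0.182

Let X = conversion of E (basis 1 mol E); extent of reaction ξ = X.
Mole table: n_E = 1 − X; n_F = X; n_G = X.
n_T = Σnᵢ = 1 + X.
Mole fractions y_i = n_i/n_T; K_p = p_F p_G / (p_E) with p_i = y_i·P.
This yields a degree-2 equation in X; solving on (0,1), X = 0.182.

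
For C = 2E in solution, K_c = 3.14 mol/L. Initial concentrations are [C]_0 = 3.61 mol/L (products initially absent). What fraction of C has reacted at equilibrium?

X = 0.370

Let X = conversion of C; extent ξ = 3.61·X mol/L.
Concentrations: [C] = 3.61 − 3.61X; [E] = 7.22X.
K_c = [E]^2 / ([C]).
This equals 3.14 at X = 0.370 (the root in 0 < X < 1).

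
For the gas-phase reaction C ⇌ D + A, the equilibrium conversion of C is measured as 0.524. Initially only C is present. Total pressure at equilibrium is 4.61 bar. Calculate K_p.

Basis: 1 mol C initially; let X = conversion of C. Extent ξ = X.
Mole table: n_C = 1 − X; n_D = X; n_A = X.
Total moles n_T = 1 + X.
At X = 0.524: n_C = 0.476, n_D = 0.524, n_A = 0.524, n_T = 1.52.
p_i = (n_i/n_T)·P. K_p = p_D p_A / (p_C) = 1.74 bar.

K_p = 1.74 bar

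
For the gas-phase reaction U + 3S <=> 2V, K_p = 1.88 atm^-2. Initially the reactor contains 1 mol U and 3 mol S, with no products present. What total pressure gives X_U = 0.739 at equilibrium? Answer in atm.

P = 7.68 atm

Basis: 1 mol U initially; let X = conversion of U. Extent ξ = X.
At extent ξ: n_U = 1 − X; n_S = 3 − 3X; n_V = 2X.
Total moles n_T = 4 − 2X.
K_p = p_V^2 / (p_U p_S^3) with p_i = (n_i/n_T)·P.
At X = 0.739: the mole-fraction product g(X) = Π y_i^ν_i = 110.9. Since K_p = g(X)·P^{-2}, P = (g/K_p)^(1/2) = (110.9/1.88)^(1/2) = 7.68 atm.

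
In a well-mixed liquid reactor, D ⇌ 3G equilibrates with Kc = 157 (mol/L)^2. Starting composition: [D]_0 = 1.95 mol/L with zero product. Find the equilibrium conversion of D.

X = 0.738

Let X = conversion of D; extent ξ = 1.95·X mol/L.
Concentrations: [D] = 1.95 − 1.95X; [G] = 5.85X.
Kc = [G]^3 / ([D]).
Solving Kc = 157 for X ∈ (0,1): X = 0.738.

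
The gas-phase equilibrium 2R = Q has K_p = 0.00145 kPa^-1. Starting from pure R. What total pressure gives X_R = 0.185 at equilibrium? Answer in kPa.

Basis: 1 mol R initially; let X = conversion of R. Extent ξ = 0.5X.
Species balance: n_R = 1 − X; n_Q = 0.5X.
n_T = Σnᵢ = 1 − 0.5X.
K_p = p_Q / (p_R^2) with p_i = (n_i/n_T)·P.
At X = 0.185: the mole-fraction product g(X) = Π y_i^ν_i = 0.1264. Since K_p = g(X)·P^{-1}, P = (g/K_p)^(1/1) = (0.1264/0.00145)^(1/1) = 87.2 kPa.

P = 87.2 kPa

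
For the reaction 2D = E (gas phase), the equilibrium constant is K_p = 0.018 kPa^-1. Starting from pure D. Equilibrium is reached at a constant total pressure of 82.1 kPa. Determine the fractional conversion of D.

X = 0.620

Basis: 1 mol D initially; let X = conversion of D. Extent ξ = 0.5X.
Mole table: n_D = 1 − X; n_E = 0.5X.
Total moles n_T = 1 − 0.5X.
Mole fractions y_i = n_i/n_T; K_p = p_E / (p_D^2) with p_i = y_i·P.
Setting this equal to 0.018 kPa^-1 and taking the physical root (0 < X < 1) gives X = 0.620.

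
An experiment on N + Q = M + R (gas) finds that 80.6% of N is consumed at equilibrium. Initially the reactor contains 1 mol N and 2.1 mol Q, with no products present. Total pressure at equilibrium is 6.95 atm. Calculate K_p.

K_p = 2.59

Basis: 1 mol N initially; let X = conversion of N. Extent ξ = X.
Species balance: n_N = 1 − X; n_Q = 2.1 − X; n_M = X; n_R = X.
Since Δν = 0, n_T = 3.1 throughout.
At X = 0.806: n_N = 0.194, n_Q = 1.29, n_M = 0.806, n_R = 0.806, n_T = 3.1.
p_i = (n_i/n_T)·P. K_p = p_M p_R / (p_N p_Q) = 2.59.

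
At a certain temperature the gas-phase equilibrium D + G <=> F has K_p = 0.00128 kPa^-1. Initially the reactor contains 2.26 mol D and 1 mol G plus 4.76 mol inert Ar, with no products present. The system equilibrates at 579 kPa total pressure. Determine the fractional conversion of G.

X = 0.165

Take 1 mol G as basis and let X be its fractional conversion, so ξ = X.
Mole table: n_D = 2.26 − X; n_G = 1 − X; n_F = X; n_I = 4.76 (inert).
n_T = Σnᵢ = 8.02 − X.
y_i = n_i/n_T, p_i = y_i·P. K_p = p_F / (p_D p_G).
Substituting and setting equal to 0.00128 kPa^-1 gives a polynomial in X; the root in (0,1) is X = 0.165.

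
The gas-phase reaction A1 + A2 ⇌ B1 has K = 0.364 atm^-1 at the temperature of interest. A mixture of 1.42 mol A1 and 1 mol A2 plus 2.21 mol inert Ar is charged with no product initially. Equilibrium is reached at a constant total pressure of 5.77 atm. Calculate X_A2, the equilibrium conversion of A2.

X = 0.345

Basis: 1 mol A2 initially; let X = conversion of A2. Extent ξ = X.
At extent ξ: n_A1 = 1.42 − X; n_A2 = 1 − X; n_B1 = X; n_I = 2.21 (inert).
Total moles n_T = 4.63 − X.
y_i = n_i/n_T, p_i = y_i·P. K = p_B1 / (p_A1 p_A2).
Substituting and setting equal to 0.364 atm^-1 gives a polynomial in X; the root in (0,1) is X = 0.345.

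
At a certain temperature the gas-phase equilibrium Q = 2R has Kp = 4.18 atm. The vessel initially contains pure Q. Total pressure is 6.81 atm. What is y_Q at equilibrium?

Basis: 1 mol Q initially; let X = conversion of Q. Extent ξ = X.
Mole table: n_Q = 1 − X; n_R = 2X.
Summing: n_T = 1 + X.
Mole fractions y_i = n_i/n_T; Kp = p_R^2 / (p_Q) with p_i = y_i·P.
Equating to 4.18 atm and solving on 0 < X < 1: X = 0.365.
Then n_Q = 0.635, n_T = 1.36, so y_Q = 0.465.

y_Q = 0.465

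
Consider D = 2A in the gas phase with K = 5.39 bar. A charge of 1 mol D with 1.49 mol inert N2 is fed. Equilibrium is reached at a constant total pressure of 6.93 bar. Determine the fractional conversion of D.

Basis: 1 mol D initially; let X = conversion of D. Extent ξ = X.
Species balance: n_D = 1 − X; n_A = 2X; n_I = 1.49 (inert).
n_T = Σnᵢ = 2.49 + X.
With p_i = (n_i/n_T)P, K = p_A^2 / (p_D).
Setting this equal to 5.39 bar and taking the physical root (0 < X < 1) gives X = 0.527.

X = 0.527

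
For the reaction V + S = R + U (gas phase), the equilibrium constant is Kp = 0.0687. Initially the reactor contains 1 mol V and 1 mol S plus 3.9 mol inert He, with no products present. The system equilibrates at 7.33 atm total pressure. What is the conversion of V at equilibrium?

X = 0.208

Basis: 1 mol V initially; let X = conversion of V. Extent ξ = X.
Moles: n_V = 1 − X; n_S = 1 − X; n_R = X; n_U = X; n_I = 3.9 (inert).
Total moles n_T = 5.9 (Δν = 0, constant).
With p_i = (n_i/n_T)P, Kp = p_R p_U / (p_V p_S).
Substituting and setting equal to 0.0687 gives a polynomial in X; the root in (0,1) is X = 0.208.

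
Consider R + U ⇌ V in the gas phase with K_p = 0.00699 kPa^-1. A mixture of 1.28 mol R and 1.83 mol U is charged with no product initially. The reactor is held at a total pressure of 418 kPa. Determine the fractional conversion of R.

Take 1.28 mol R as basis and let X be its fractional conversion, so ξ = 1.28X.
At extent ξ: n_R = 1.28 − 1.28X; n_U = 1.83 − 1.28X; n_V = 1.28X.
Total moles n_T = 3.11 − 1.28X.
y_i = n_i/n_T, p_i = y_i·P. K_p = p_V / (p_R p_U).
This yields a degree-2 equation in X; solving on (0,1), X = 0.574.

X = 0.574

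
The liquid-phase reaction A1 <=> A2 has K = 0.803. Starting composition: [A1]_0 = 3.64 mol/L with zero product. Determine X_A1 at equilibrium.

X = 0.445

Let X = conversion of A1; extent ξ = 3.64·X mol/L.
Concentrations: [A1] = 3.64 − 3.64X; [A2] = 3.64X.
K = [A2] / ([A1]).
Equating to 0.803: the physical root is X = 0.445.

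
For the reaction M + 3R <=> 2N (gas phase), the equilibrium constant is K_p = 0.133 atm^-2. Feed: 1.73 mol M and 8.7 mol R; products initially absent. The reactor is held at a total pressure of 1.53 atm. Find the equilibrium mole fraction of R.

Let X = conversion of M (basis 1.73 mol M); extent of reaction ξ = 1.73X.
Moles: n_M = 1.73 − 1.73X; n_R = 8.7 − 5.19X; n_N = 3.46X.
Total moles n_T = 10.4 − 3.46X.
With p_i = (n_i/n_T)P, K_p = p_N^2 / (p_M p_R^3).
Equating to 0.133 atm^-2 and solving on 0 < X < 1: X = 0.340.
Then n_R = 6.93, n_T = 9.25, so y_R = 0.749.

y_R = 0.749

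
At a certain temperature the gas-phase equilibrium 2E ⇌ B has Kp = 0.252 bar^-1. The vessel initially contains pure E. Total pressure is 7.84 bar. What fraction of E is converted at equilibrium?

Basis: 1 mol E initially; let X = conversion of E. Extent ξ = 0.5X.
Species balance: n_E = 1 − X; n_B = 0.5X.
Summing: n_T = 1 − 0.5X.
y_i = n_i/n_T, p_i = y_i·P. Kp = p_B / (p_E^2).
This yields a degree-2 equation in X; solving on (0,1), X = 0.665.

X = 0.665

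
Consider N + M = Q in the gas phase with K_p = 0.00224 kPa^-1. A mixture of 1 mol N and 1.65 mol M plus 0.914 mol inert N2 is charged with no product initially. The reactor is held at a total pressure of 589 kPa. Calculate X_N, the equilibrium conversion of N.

X = 0.348

Let X = conversion of N (basis 1 mol N); extent of reaction ξ = X.
At extent ξ: n_N = 1 − X; n_M = 1.65 − X; n_Q = X; n_I = 0.914 (inert).
Total moles n_T = 3.56 − X.
With p_i = (n_i/n_T)P, K_p = p_Q / (p_N p_M).
Setting this equal to 0.00224 kPa^-1 and taking the physical root (0 < X < 1) gives X = 0.348.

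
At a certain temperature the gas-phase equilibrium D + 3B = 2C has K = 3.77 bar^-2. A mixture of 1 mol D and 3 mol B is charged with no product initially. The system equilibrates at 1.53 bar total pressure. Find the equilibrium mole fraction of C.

Let X = conversion of D (basis 1 mol D); extent of reaction ξ = X.
Mole table: n_D = 1 − X; n_B = 3 − 3X; n_C = 2X.
n_T = Σnᵢ = 4 − 2X.
With p_i = (n_i/n_T)P, K = p_C^2 / (p_D p_B^3).
Substituting and setting equal to 3.77 bar^-2 gives a polynomial in X; the root in (0,1) is X = 0.546.
Then n_C = 1.09, n_T = 2.91, so y_C = 0.376.

y_C = 0.376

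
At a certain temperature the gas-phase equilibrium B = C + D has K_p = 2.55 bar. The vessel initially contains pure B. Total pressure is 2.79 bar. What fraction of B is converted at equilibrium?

X = 0.691

Basis: 1 mol B initially; let X = conversion of B. Extent ξ = X.
Mole table: n_B = 1 − X; n_C = X; n_D = X.
n_T = Σnᵢ = 1 + X.
Mole fractions y_i = n_i/n_T; K_p = p_C p_D / (p_B) with p_i = y_i·P.
Equating to 2.55 bar and solving on 0 < X < 1: X = 0.691.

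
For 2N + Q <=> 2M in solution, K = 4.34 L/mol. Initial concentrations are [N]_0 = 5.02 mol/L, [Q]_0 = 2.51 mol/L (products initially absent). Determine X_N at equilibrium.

Let X = conversion of N; extent ξ = 5.02X/2 mol/L.
Concentrations: [N] = 5.02 − 5.02X; [Q] = 2.51 − 2.51X; [M] = 5.02X.
K = [M]^2 / ([N]^2 [Q]).
Solving K = 4.34 for X ∈ (0,1): X = 0.659.

X = 0.659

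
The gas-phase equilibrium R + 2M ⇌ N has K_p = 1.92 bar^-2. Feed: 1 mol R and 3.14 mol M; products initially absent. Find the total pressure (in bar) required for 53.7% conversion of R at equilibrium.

P = 1.15 bar

Take 1 mol R as basis and let X be its fractional conversion, so ξ = X.
Moles: n_R = 1 − X; n_M = 3.14 − 2X; n_N = X.
Summing: n_T = 4.14 − 2X.
K_p = p_N / (p_R p_M^2) with p_i = (n_i/n_T)·P.
At X = 0.537: the mole-fraction product g(X) = Π y_i^ν_i = 2.554. Since K_p = g(X)·P^{-2}, P = (g/K_p)^(1/2) = (2.554/1.92)^(1/2) = 1.15 bar.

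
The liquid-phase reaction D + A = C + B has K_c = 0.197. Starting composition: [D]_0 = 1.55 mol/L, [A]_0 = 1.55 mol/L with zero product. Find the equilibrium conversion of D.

X = 0.307

Let X = conversion of D; extent ξ = 1.55·X mol/L.
Concentrations: [D] = 1.55 − 1.55X; [A] = 1.55 − 1.55X; [C] = 1.55X; [B] = 1.55X.
K_c = [C] [B] / ([D] [A]).
Setting equal to 0.197 and solving for X on (0,1) gives X = 0.307.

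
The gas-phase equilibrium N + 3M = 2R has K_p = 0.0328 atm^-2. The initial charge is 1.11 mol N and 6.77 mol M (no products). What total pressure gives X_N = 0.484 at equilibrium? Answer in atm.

P = 4.55 atm

Take 1.11 mol N as basis and let X be its fractional conversion, so ξ = 1.11X.
Species balance: n_N = 1.11 − 1.11X; n_M = 6.77 − 3.33X; n_R = 2.22X.
Summing: n_T = 7.88 − 2.22X.
K_p = p_R^2 / (p_N p_M^3) with p_i = (n_i/n_T)·P.
At X = 0.484: the mole-fraction product g(X) = Π y_i^ν_i = 0.6802. Since K_p = g(X)·P^{-2}, P = (g/K_p)^(1/2) = (0.6802/0.0328)^(1/2) = 4.55 atm.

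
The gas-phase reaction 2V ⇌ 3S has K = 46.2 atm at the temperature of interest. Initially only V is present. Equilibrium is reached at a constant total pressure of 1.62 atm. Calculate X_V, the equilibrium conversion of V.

Let X = conversion of V (basis 1 mol V); extent of reaction ξ = 0.5X.
Mole table: n_V = 1 − X; n_S = 1.5X.
n_T = Σnᵢ = 1 + 0.5X.
Mole fractions y_i = n_i/n_T; K = p_S^3 / (p_V^2) with p_i = y_i·P.
Setting this equal to 46.2 atm and taking the physical root (0 < X < 1) gives X = 0.794.

X = 0.794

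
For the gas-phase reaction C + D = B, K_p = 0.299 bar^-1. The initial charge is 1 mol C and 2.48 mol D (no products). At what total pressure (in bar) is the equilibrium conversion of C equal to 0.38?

Basis: 1 mol C initially; let X = conversion of C. Extent ξ = X.
Moles: n_C = 1 − X; n_D = 2.48 − X; n_B = X.
Total moles n_T = 3.48 − X.
K_p = p_B / (p_C p_D) with p_i = (n_i/n_T)·P.
At X = 0.38: the mole-fraction product g(X) = Π y_i^ν_i = 0.9048. Since K_p = g(X)·P^{-1}, P = (g/K_p)^(1/1) = (0.9048/0.299)^(1/1) = 3.03 bar.

P = 3.03 bar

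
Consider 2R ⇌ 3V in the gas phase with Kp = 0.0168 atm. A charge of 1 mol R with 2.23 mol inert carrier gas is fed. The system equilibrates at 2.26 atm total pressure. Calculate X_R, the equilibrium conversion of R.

Let X = conversion of R (basis 1 mol R); extent of reaction ξ = 0.5X.
At extent ξ: n_R = 1 − X; n_V = 1.5X; n_I = 2.23 (inert).
Summing: n_T = 3.23 + 0.5X.
Mole fractions y_i = n_i/n_T; Kp = p_V^3 / (p_R^2) with p_i = y_i·P.
Substituting and setting equal to 0.0168 atm gives a polynomial in X; the root in (0,1) is X = 0.171.

X = 0.171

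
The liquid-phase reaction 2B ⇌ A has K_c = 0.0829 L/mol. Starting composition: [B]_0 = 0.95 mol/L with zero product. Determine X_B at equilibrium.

Let X = conversion of B; extent ξ = 0.95X/2 mol/L.
Concentrations: [B] = 0.95 − 0.95X; [A] = 0.475X.
K_c = [A] / ([B]^2).
Setting equal to 0.0829 and solving for X on (0,1) gives X = 0.122.

X = 0.122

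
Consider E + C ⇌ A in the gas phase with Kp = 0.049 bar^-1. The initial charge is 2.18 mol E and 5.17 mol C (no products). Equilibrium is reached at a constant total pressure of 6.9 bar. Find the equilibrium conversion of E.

Take 2.18 mol E as basis and let X be its fractional conversion, so ξ = 2.18X.
Species balance: n_E = 2.18 − 2.18X; n_C = 5.17 − 2.18X; n_A = 2.18X.
Summing: n_T = 7.35 − 2.18X.
Mole fractions y_i = n_i/n_T; Kp = p_A / (p_E p_C) with p_i = y_i·P.
Equating to 0.049 bar^-1 and solving on 0 < X < 1: X = 0.188.

X = 0.188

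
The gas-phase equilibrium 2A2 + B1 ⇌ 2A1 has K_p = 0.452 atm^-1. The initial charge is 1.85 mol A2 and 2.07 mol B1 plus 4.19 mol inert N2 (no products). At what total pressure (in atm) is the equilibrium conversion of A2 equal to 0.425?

Let X = conversion of A2 (basis 1.85 mol A2); extent of reaction ξ = 0.925X.
At extent ξ: n_A2 = 1.85 − 1.85X; n_B1 = 2.07 − 0.925X; n_A1 = 1.85X; n_I = 4.19 (inert).
Summing: n_T = 8.11 − 0.925X.
K_p = p_A1^2 / (p_A2^2 p_B1) with p_i = (n_i/n_T)·P.
At X = 0.425: the mole-fraction product g(X) = Π y_i^ν_i = 2.514. Since K_p = g(X)·P^{-1}, P = (g/K_p)^(1/1) = (2.514/0.452)^(1/1) = 5.56 atm.

P = 5.56 atm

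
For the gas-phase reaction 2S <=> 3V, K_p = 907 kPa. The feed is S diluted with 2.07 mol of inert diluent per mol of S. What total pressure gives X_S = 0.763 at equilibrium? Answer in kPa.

P = 117 kPa

Basis: 1 mol S initially; let X = conversion of S. Extent ξ = 0.5X.
Species balance: n_S = 1 − X; n_V = 1.5X; n_I = 2.07 (inert).
n_T = Σnᵢ = 3.07 + 0.5X.
K_p = p_V^3 / (p_S^2) with p_i = (n_i/n_T)·P.
At X = 0.763: the mole-fraction product g(X) = Π y_i^ν_i = 7.733. Since K_p = g(X)·P^{1}, P = (K_p/g)^(1/1) = (907/7.733)^(1/1) = 117 kPa.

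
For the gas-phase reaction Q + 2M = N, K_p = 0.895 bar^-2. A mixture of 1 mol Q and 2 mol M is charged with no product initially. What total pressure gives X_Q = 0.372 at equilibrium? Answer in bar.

Basis: 1 mol Q initially; let X = conversion of Q. Extent ξ = X.
At extent ξ: n_Q = 1 − X; n_M = 2 − 2X; n_N = X.
n_T = Σnᵢ = 3 − 2X.
K_p = p_N / (p_Q p_M^2) with p_i = (n_i/n_T)·P.
At X = 0.372: the mole-fraction product g(X) = Π y_i^ν_i = 1.911. Since K_p = g(X)·P^{-2}, P = (g/K_p)^(1/2) = (1.911/0.895)^(1/2) = 1.46 bar.

P = 1.46 bar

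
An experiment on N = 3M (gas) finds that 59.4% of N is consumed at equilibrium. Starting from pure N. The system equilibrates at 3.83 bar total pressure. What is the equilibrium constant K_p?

Basis: 1 mol N initially; let X = conversion of N. Extent ξ = X.
Moles: n_N = 1 − X; n_M = 3X.
Total moles n_T = 1 + 2X.
At X = 0.594: n_N = 0.406, n_M = 1.78, n_T = 2.19.
p_i = (n_i/n_T)·P. K_p = p_M^3 / (p_N) = 42.7 bar^2.

K_p = 42.7 bar^2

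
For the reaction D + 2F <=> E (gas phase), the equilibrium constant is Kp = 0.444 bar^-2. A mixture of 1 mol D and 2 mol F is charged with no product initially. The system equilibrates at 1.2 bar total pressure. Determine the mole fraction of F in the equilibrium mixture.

y_F = 0.617

Basis: 1 mol D initially; let X = conversion of D. Extent ξ = X.
Moles: n_D = 1 − X; n_F = 2 − 2X; n_E = X.
Summing: n_T = 3 − 2X.
y_i = n_i/n_T, p_i = y_i·P. Kp = p_E / (p_D p_F^2).
Substituting and setting equal to 0.444 bar^-2 gives a polynomial in X; the root in (0,1) is X = 0.196.
Then n_F = 1.61, n_T = 2.61, so y_F = 0.617.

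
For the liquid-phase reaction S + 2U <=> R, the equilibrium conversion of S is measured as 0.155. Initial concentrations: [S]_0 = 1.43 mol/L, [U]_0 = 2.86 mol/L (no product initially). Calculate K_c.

Let X = conversion of S.
Concentrations: [S] = 1.43 − 1.43X; [U] = 2.86 − 2.86X; [R] = 1.43X.
At X = 0.155: [S] = 1.21, [U] = 2.42, [R] = 0.222.
K_c = [R] / ([S] [U]^2) = 0.0314 (mol/L)^-2.

K_c = 0.0314 (mol/L)^-2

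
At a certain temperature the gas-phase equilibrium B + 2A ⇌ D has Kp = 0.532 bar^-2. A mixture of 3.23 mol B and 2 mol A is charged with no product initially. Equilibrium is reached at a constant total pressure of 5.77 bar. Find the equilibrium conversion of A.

Take 2 mol A as basis and let X be its fractional conversion, so ξ = X.
At extent ξ: n_B = 3.23 − X; n_A = 2 − 2X; n_D = X.
n_T = Σnᵢ = 5.23 − 2X.
Mole fractions y_i = n_i/n_T; Kp = p_D / (p_B p_A^2) with p_i = y_i·P.
Setting this equal to 0.532 bar^-2 and taking the physical root (0 < X < 1) gives X = 0.756.

X = 0.756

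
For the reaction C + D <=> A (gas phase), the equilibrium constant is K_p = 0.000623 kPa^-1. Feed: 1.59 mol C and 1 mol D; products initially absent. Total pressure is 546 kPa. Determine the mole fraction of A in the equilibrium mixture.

Take 1 mol D as basis and let X be its fractional conversion, so ξ = X.
Moles: n_C = 1.59 − X; n_D = 1 − X; n_A = X.
Total moles n_T = 2.59 − X.
With p_i = (n_i/n_T)P, K_p = p_A / (p_C p_D).
Substituting and setting equal to 0.000623 kPa^-1 gives a polynomial in X; the root in (0,1) is X = 0.167.
Then n_A = 0.167, n_T = 2.42, so y_A = 0.069.

y_A = 0.069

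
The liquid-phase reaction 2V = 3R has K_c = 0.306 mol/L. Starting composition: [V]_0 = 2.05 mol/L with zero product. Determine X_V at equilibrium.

Let X = conversion of V; extent ξ = 2.05X/2 mol/L.
Concentrations: [V] = 2.05 − 2.05X; [R] = 3.07X.
K_c = [R]^3 / ([V]^2).
This equals 0.306 at X = 0.283 (the root in 0 < X < 1).

X = 0.283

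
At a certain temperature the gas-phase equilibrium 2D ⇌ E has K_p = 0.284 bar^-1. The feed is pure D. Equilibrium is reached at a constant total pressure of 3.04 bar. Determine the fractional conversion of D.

X = 0.526

Basis: 1 mol D initially; let X = conversion of D. Extent ξ = 0.5X.
Species balance: n_D = 1 − X; n_E = 0.5X.
Summing: n_T = 1 − 0.5X.
y_i = n_i/n_T, p_i = y_i·P. K_p = p_E / (p_D^2).
This yields a degree-2 equation in X; solving on (0,1), X = 0.526.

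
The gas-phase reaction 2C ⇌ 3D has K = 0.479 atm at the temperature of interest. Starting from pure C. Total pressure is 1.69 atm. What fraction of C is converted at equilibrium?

X = 0.348

Take 1 mol C as basis and let X be its fractional conversion, so ξ = 0.5X.
Mole table: n_C = 1 − X; n_D = 1.5X.
n_T = Σnᵢ = 1 + 0.5X.
y_i = n_i/n_T, p_i = y_i·P. K = p_D^3 / (p_C^2).
Substituting and setting equal to 0.479 atm gives a polynomial in X; the root in (0,1) is X = 0.348.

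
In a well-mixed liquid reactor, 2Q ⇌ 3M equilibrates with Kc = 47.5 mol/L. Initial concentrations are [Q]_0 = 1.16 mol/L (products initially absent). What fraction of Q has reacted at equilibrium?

X = 0.796

Let X = conversion of Q; extent ξ = 1.16X/2 mol/L.
Concentrations: [Q] = 1.16 − 1.16X; [M] = 1.74X.
Kc = [M]^3 / ([Q]^2).
This equals 47.5 at X = 0.796 (the root in 0 < X < 1).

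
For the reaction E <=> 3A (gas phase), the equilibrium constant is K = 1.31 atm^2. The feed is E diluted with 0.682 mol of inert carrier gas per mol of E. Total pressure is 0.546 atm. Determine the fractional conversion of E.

X = 0.746

Take 1 mol E as basis and let X be its fractional conversion, so ξ = X.
At extent ξ: n_E = 1 − X; n_A = 3X; n_I = 0.682 (inert).
Summing: n_T = 1.68 + 2X.
With p_i = (n_i/n_T)P, K = p_A^3 / (p_E).
This yields a degree-3 equation in X; solving on (0,1), X = 0.746.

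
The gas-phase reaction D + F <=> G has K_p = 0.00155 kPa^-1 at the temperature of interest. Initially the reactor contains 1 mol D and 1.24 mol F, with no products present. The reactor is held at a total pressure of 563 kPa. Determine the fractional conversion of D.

Basis: 1 mol D initially; let X = conversion of D. Extent ξ = X.
Moles: n_D = 1 − X; n_F = 1.24 − X; n_G = X.
n_T = Σnᵢ = 2.24 − X.
With p_i = (n_i/n_T)P, K_p = p_G / (p_D p_F).
Setting this equal to 0.00155 kPa^-1 and taking the physical root (0 < X < 1) gives X = 0.297.

X = 0.297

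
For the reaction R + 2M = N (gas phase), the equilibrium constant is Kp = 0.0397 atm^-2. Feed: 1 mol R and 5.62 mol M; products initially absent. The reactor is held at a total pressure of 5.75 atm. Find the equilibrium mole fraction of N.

Take 1 mol R as basis and let X be its fractional conversion, so ξ = X.
Mole table: n_R = 1 − X; n_M = 5.62 − 2X; n_N = X.
Total moles n_T = 6.62 − 2X.
With p_i = (n_i/n_T)P, Kp = p_N / (p_R p_M^2).
This yields a degree-3 equation in X; solving on (0,1), X = 0.471.
Then n_N = 0.471, n_T = 5.68, so y_N = 0.083.

y_N = 0.083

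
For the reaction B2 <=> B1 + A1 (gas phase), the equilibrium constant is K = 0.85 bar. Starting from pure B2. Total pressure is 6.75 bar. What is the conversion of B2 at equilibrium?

X = 0.334

Let X = conversion of B2 (basis 1 mol B2); extent of reaction ξ = X.
Species balance: n_B2 = 1 − X; n_B1 = X; n_A1 = X.
n_T = Σnᵢ = 1 + X.
With p_i = (n_i/n_T)P, K = p_B1 p_A1 / (p_B2).
Substituting and setting equal to 0.85 bar gives a polynomial in X; the root in (0,1) is X = 0.334.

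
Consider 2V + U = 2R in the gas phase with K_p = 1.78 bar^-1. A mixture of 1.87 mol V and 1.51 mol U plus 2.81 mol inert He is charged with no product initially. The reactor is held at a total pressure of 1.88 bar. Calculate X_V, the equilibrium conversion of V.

Basis: 1.87 mol V initially; let X = conversion of V. Extent ξ = 0.935X.
Mole table: n_V = 1.87 − 1.87X; n_U = 1.51 − 0.935X; n_R = 1.87X; n_I = 2.81 (inert).
n_T = Σnᵢ = 6.19 − 0.935X.
y_i = n_i/n_T, p_i = y_i·P. K_p = p_R^2 / (p_V^2 p_U).
Setting this equal to 1.78 bar^-1 and taking the physical root (0 < X < 1) gives X = 0.443.

X = 0.443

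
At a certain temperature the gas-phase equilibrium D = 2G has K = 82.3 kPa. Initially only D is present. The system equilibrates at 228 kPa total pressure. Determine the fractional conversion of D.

X = 0.288

Take 1 mol D as basis and let X be its fractional conversion, so ξ = X.
Species balance: n_D = 1 − X; n_G = 2X.
Total moles n_T = 1 + X.
y_i = n_i/n_T, p_i = y_i·P. K = p_G^2 / (p_D).
Equating to 82.3 kPa and solving on 0 < X < 1: X = 0.288.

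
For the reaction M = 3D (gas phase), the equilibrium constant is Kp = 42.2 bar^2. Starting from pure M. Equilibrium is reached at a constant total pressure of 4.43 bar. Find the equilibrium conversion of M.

Let X = conversion of M (basis 1 mol M); extent of reaction ξ = X.
Mole table: n_M = 1 − X; n_D = 3X.
Total moles n_T = 1 + 2X.
y_i = n_i/n_T, p_i = y_i·P. Kp = p_D^3 / (p_M).
Equating to 42.2 bar^2 and solving on 0 < X < 1: X = 0.541.

X = 0.541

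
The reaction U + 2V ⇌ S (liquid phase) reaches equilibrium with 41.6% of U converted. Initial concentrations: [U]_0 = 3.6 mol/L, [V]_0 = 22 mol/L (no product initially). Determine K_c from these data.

K_c = 0.00197 (mol/L)^-2

Let X = conversion of U.
Concentrations: [U] = 3.6 − 3.6X; [V] = 22 − 7.2X; [S] = 3.6X.
At X = 0.416: [U] = 2.1, [V] = 19, [S] = 1.5.
K_c = [S] / ([U] [V]^2) = 0.00197 (mol/L)^-2.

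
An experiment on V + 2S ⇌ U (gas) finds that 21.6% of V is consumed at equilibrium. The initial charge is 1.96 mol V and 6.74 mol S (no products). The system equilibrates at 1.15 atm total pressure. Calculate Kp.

Basis: 1.96 mol V initially; let X = conversion of V. Extent ξ = 1.96X.
At extent ξ: n_V = 1.96 − 1.96X; n_S = 6.74 − 3.92X; n_U = 1.96X.
Summing: n_T = 8.7 − 3.92X.
At X = 0.216: n_V = 1.54, n_S = 5.89, n_U = 0.423, n_T = 7.85.
p_i = (n_i/n_T)·P. Kp = p_U / (p_V p_S^2) = 0.37 atm^-2.

Kp = 0.37 atm^-2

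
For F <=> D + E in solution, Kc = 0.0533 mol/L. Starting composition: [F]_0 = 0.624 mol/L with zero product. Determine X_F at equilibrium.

Let X = conversion of F; extent ξ = 0.624·X mol/L.
Concentrations: [F] = 0.624 − 0.624X; [D] = 0.624X; [E] = 0.624X.
Kc = [D] [E] / ([F]).
This equals 0.0533 at X = 0.253 (the root in 0 < X < 1).

X = 0.253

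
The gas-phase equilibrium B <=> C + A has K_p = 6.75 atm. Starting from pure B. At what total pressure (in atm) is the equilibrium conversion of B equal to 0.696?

Basis: 1 mol B initially; let X = conversion of B. Extent ξ = X.
At extent ξ: n_B = 1 − X; n_C = X; n_A = X.
n_T = Σnᵢ = 1 + X.
K_p = p_C p_A / (p_B) with p_i = (n_i/n_T)·P.
At X = 0.696: the mole-fraction product g(X) = Π y_i^ν_i = 0.9395. Since K_p = g(X)·P^{1}, P = (K_p/g)^(1/1) = (6.75/0.9395)^(1/1) = 7.18 atm.

P = 7.18 atm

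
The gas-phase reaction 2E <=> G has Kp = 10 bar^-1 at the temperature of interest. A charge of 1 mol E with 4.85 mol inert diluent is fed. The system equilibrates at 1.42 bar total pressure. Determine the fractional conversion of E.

Take 1 mol E as basis and let X be its fractional conversion, so ξ = 0.5X.
At extent ξ: n_E = 1 − X; n_G = 0.5X; n_I = 4.85 (inert).
Summing: n_T = 5.85 − 0.5X.
y_i = n_i/n_T, p_i = y_i·P. Kp = p_G / (p_E^2).
Setting this equal to 10 bar^-1 and taking the physical root (0 < X < 1) gives X = 0.646.

X = 0.646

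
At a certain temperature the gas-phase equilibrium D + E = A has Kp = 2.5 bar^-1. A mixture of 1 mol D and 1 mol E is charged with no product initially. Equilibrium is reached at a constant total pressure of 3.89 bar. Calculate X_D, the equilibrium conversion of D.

Let X = conversion of D (basis 1 mol D); extent of reaction ξ = X.
At extent ξ: n_D = 1 − X; n_E = 1 − X; n_A = X.
n_T = Σnᵢ = 2 − X.
With p_i = (n_i/n_T)P, Kp = p_A / (p_D p_E).
This yields a degree-2 equation in X; solving on (0,1), X = 0.695.

X = 0.695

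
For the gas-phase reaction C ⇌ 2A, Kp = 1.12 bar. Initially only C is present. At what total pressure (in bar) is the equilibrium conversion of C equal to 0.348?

Basis: 1 mol C initially; let X = conversion of C. Extent ξ = X.
At extent ξ: n_C = 1 − X; n_A = 2X.
Total moles n_T = 1 + X.
Kp = p_A^2 / (p_C) with p_i = (n_i/n_T)·P.
At X = 0.348: the mole-fraction product g(X) = Π y_i^ν_i = 0.5512. Since Kp = g(X)·P^{1}, P = (Kp/g)^(1/1) = (1.12/0.5512)^(1/1) = 2.03 bar.

P = 2.03 bar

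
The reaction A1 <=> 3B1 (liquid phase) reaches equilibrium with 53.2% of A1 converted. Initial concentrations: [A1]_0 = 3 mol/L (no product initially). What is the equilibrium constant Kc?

Let X = conversion of A1.
Concentrations: [A1] = 3 − 3X; [B1] = 9X.
At X = 0.532: [A1] = 1.4, [B1] = 4.79.
Kc = [B1]^3 / ([A1]) = 78.2 (mol/L)^2.

Kc = 78.2 (mol/L)^2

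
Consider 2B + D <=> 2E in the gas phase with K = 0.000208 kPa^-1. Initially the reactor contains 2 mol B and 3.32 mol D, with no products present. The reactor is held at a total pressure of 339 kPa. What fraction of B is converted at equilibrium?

Basis: 2 mol B initially; let X = conversion of B. Extent ξ = X.
At extent ξ: n_B = 2 − 2X; n_D = 3.32 − X; n_E = 2X.
n_T = Σnᵢ = 5.32 − X.
Mole fractions y_i = n_i/n_T; K = p_E^2 / (p_B^2 p_D) with p_i = y_i·P.
Setting this equal to 0.000208 kPa^-1 and taking the physical root (0 < X < 1) gives X = 0.172.

X = 0.172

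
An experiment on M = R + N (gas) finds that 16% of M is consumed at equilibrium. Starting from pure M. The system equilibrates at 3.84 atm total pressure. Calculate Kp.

Basis: 1 mol M initially; let X = conversion of M. Extent ξ = X.
Moles: n_M = 1 − X; n_R = X; n_N = X.
Total moles n_T = 1 + X.
At X = 0.16: n_M = 0.84, n_R = 0.16, n_N = 0.16, n_T = 1.16.
p_i = (n_i/n_T)·P. Kp = p_R p_N / (p_M) = 0.101 atm.

Kp = 0.101 atm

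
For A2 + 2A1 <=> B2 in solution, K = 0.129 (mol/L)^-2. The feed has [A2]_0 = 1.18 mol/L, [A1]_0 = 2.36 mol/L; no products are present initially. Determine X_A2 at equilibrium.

X = 0.274

Let X = conversion of A2; extent ξ = 1.18·X mol/L.
Concentrations: [A2] = 1.18 − 1.18X; [A1] = 2.36 − 2.36X; [B2] = 1.18X.
K = [B2] / ([A2] [A1]^2).
Solving K = 0.129 for X ∈ (0,1): X = 0.274.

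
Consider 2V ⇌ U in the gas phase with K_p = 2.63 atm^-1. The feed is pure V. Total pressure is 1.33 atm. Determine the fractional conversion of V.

Take 1 mol V as basis and let X be its fractional conversion, so ξ = 0.5X.
Mole table: n_V = 1 − X; n_U = 0.5X.
Summing: n_T = 1 − 0.5X.
Mole fractions y_i = n_i/n_T; K_p = p_U / (p_V^2) with p_i = y_i·P.
This yields a degree-2 equation in X; solving on (0,1), X = 0.742.

X = 0.742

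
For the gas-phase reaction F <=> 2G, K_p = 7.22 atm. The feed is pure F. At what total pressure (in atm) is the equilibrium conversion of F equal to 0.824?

P = 0.853 atm

Basis: 1 mol F initially; let X = conversion of F. Extent ξ = X.
At extent ξ: n_F = 1 − X; n_G = 2X.
n_T = Σnᵢ = 1 + X.
K_p = p_G^2 / (p_F) with p_i = (n_i/n_T)·P.
At X = 0.824: the mole-fraction product g(X) = Π y_i^ν_i = 8.46. Since K_p = g(X)·P^{1}, P = (K_p/g)^(1/1) = (7.22/8.46)^(1/1) = 0.853 atm.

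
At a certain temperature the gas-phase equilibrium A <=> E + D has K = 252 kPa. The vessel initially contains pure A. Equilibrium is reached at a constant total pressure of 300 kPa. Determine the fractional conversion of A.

Let X = conversion of A (basis 1 mol A); extent of reaction ξ = X.
Moles: n_A = 1 − X; n_E = X; n_D = X.
n_T = Σnᵢ = 1 + X.
y_i = n_i/n_T, p_i = y_i·P. K = p_E p_D / (p_A).
Substituting and setting equal to 252 kPa gives a polynomial in X; the root in (0,1) is X = 0.676.

X = 0.676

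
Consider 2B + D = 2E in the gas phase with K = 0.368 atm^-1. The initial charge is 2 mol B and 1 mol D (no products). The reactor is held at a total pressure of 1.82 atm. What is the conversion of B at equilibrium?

X = 0.295

Let X = conversion of B (basis 2 mol B); extent of reaction ξ = X.
Moles: n_B = 2 − 2X; n_D = 1 − X; n_E = 2X.
Total moles n_T = 3 − X.
y_i = n_i/n_T, p_i = y_i·P. K = p_E^2 / (p_B^2 p_D).
Substituting and setting equal to 0.368 atm^-1 gives a polynomial in X; the root in (0,1) is X = 0.295.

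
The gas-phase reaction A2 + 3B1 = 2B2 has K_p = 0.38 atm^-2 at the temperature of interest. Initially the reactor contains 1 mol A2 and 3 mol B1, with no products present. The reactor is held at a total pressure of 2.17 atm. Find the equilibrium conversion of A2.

X = 0.396

Take 1 mol A2 as basis and let X be its fractional conversion, so ξ = X.
Mole table: n_A2 = 1 − X; n_B1 = 3 − 3X; n_B2 = 2X.
Summing: n_T = 4 − 2X.
With p_i = (n_i/n_T)P, K_p = p_B2^2 / (p_A2 p_B1^3).
This yields a degree-4 equation in X; solving on (0,1), X = 0.396.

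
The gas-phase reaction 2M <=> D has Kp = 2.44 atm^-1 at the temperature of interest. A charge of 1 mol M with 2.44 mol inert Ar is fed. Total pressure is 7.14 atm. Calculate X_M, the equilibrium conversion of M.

Basis: 1 mol M initially; let X = conversion of M. Extent ξ = 0.5X.
At extent ξ: n_M = 1 − X; n_D = 0.5X; n_I = 2.44 (inert).
Total moles n_T = 3.44 − 0.5X.
y_i = n_i/n_T, p_i = y_i·P. Kp = p_D / (p_M^2).
Setting this equal to 2.44 atm^-1 and taking the physical root (0 < X < 1) gives X = 0.744.

X = 0.744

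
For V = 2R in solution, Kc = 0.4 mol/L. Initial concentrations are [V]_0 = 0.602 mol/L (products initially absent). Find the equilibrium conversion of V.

Let X = conversion of V; extent ξ = 0.602·X mol/L.
Concentrations: [V] = 0.602 − 0.602X; [R] = 1.2X.
Kc = [R]^2 / ([V]).
This equals 0.4 at X = 0.333 (the root in 0 < X < 1).

X = 0.333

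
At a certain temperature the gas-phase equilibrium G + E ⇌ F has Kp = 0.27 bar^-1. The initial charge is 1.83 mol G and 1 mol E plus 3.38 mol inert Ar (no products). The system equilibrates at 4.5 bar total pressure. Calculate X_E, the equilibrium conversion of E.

X = 0.244

Take 1 mol E as basis and let X be its fractional conversion, so ξ = X.
At extent ξ: n_G = 1.83 − X; n_E = 1 − X; n_F = X; n_I = 3.38 (inert).
n_T = Σnᵢ = 6.21 − X.
With p_i = (n_i/n_T)P, Kp = p_F / (p_G p_E).
Substituting and setting equal to 0.27 bar^-1 gives a polynomial in X; the root in (0,1) is X = 0.244.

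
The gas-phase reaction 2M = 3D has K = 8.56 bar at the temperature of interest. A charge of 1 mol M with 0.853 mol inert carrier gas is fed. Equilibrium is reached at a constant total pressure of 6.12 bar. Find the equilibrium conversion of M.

Basis: 1 mol M initially; let X = conversion of M. Extent ξ = 0.5X.
Mole table: n_M = 1 − X; n_D = 1.5X; n_I = 0.853 (inert).
n_T = Σnᵢ = 1.85 + 0.5X.
y_i = n_i/n_T, p_i = y_i·P. K = p_D^3 / (p_M^2).
This yields a degree-3 equation in X; solving on (0,1), X = 0.557.

X = 0.557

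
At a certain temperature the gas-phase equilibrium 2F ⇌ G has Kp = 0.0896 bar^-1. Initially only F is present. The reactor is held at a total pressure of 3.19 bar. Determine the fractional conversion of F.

Basis: 1 mol F initially; let X = conversion of F. Extent ξ = 0.5X.
Mole table: n_F = 1 − X; n_G = 0.5X.
Total moles n_T = 1 − 0.5X.
With p_i = (n_i/n_T)P, Kp = p_G / (p_F^2).
Equating to 0.0896 bar^-1 and solving on 0 < X < 1: X = 0.317.

X = 0.317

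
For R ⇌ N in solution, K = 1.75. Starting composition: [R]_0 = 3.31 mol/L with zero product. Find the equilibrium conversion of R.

Let X = conversion of R; extent ξ = 3.31·X mol/L.
Concentrations: [R] = 3.31 − 3.31X; [N] = 3.31X.
K = [N] / ([R]).
This equals 1.75 at X = 0.636 (the root in 0 < X < 1).

X = 0.636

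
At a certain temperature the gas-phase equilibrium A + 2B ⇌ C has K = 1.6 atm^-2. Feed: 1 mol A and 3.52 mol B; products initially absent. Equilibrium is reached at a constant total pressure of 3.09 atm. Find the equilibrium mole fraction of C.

y_C = 0.309

Let X = conversion of A (basis 1 mol A); extent of reaction ξ = X.
At extent ξ: n_A = 1 − X; n_B = 3.52 − 2X; n_C = X.
Total moles n_T = 4.52 − 2X.
y_i = n_i/n_T, p_i = y_i·P. K = p_C / (p_A p_B^2).
Equating to 1.6 atm^-2 and solving on 0 < X < 1: X = 0.863.
Then n_C = 0.863, n_T = 2.79, so y_C = 0.309.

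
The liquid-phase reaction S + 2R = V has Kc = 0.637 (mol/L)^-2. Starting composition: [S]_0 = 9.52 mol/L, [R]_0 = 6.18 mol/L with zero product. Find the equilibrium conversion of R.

X = 0.873

Let X = conversion of R; extent ξ = 6.18X/2 mol/L.
Concentrations: [S] = 9.52 − 3.09X; [R] = 6.18 − 6.18X; [V] = 3.09X.
Kc = [V] / ([S] [R]^2).
Equating to 0.637 (mol/L)^-2: the physical root is X = 0.873.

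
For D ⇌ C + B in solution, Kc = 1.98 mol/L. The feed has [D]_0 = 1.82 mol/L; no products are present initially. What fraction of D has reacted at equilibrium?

Let X = conversion of D; extent ξ = 1.82·X mol/L.
Concentrations: [D] = 1.82 − 1.82X; [C] = 1.82X; [B] = 1.82X.
Kc = [C] [B] / ([D]).
Setting equal to 1.98 and solving for X on (0,1) gives X = 0.632.

X = 0.632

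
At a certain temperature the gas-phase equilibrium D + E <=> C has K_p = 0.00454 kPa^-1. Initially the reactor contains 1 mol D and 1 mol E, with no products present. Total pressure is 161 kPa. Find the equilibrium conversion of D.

Let X = conversion of D (basis 1 mol D); extent of reaction ξ = X.
Mole table: n_D = 1 − X; n_E = 1 − X; n_C = X.
Summing: n_T = 2 − X.
With p_i = (n_i/n_T)P, K_p = p_C / (p_D p_E).
This yields a degree-2 equation in X; solving on (0,1), X = 0.240.

X = 0.240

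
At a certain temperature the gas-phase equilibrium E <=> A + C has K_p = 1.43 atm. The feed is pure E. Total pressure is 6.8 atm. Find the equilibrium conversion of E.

Basis: 1 mol E initially; let X = conversion of E. Extent ξ = X.
Species balance: n_E = 1 − X; n_A = X; n_C = X.
n_T = Σnᵢ = 1 + X.
With p_i = (n_i/n_T)P, K_p = p_A p_C / (p_E).
This yields a degree-2 equation in X; solving on (0,1), X = 0.417.

X = 0.417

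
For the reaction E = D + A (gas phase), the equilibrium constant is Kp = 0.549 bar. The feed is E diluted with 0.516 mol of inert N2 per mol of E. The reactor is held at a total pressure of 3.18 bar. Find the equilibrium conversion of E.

X = 0.436

Take 1 mol E as basis and let X be its fractional conversion, so ξ = X.
Moles: n_E = 1 − X; n_D = X; n_A = X; n_I = 0.516 (inert).
Summing: n_T = 1.52 + X.
Mole fractions y_i = n_i/n_T; Kp = p_D p_A / (p_E) with p_i = y_i·P.
This yields a degree-2 equation in X; solving on (0,1), X = 0.436.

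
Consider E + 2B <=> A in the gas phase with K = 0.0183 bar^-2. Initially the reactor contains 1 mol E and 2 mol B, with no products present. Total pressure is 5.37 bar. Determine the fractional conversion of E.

Let X = conversion of E (basis 1 mol E); extent of reaction ξ = X.
Moles: n_E = 1 − X; n_B = 2 − 2X; n_A = X.
n_T = Σnᵢ = 3 − 2X.
Mole fractions y_i = n_i/n_T; K = p_A / (p_E p_B^2) with p_i = y_i·P.
Equating to 0.0183 bar^-2 and solving on 0 < X < 1: X = 0.170.

X = 0.170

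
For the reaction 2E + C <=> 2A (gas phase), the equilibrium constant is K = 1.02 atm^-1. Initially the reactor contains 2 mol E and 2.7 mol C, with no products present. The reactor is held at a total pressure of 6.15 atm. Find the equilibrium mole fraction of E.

Take 2 mol E as basis and let X be its fractional conversion, so ξ = X.
Mole table: n_E = 2 − 2X; n_C = 2.7 − X; n_A = 2X.
n_T = Σnᵢ = 4.7 − X.
y_i = n_i/n_T, p_i = y_i·P. K = p_A^2 / (p_E^2 p_C).
Setting this equal to 1.02 atm^-1 and taking the physical root (0 < X < 1) gives X = 0.641.
Then n_E = 0.718, n_T = 4.06, so y_E = 0.177.

y_E = 0.177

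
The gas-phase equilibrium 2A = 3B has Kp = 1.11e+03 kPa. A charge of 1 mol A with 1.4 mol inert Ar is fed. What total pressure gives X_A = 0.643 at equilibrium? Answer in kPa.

Let X = conversion of A (basis 1 mol A); extent of reaction ξ = 0.5X.
Species balance: n_A = 1 − X; n_B = 1.5X; n_I = 1.4 (inert).
n_T = Σnᵢ = 2.4 + 0.5X.
Kp = p_B^3 / (p_A^2) with p_i = (n_i/n_T)·P.
At X = 0.643: the mole-fraction product g(X) = Π y_i^ν_i = 2.587. Since Kp = g(X)·P^{1}, P = (Kp/g)^(1/1) = (1.11e+03/2.587)^(1/1) = 429 kPa.

P = 429 kPa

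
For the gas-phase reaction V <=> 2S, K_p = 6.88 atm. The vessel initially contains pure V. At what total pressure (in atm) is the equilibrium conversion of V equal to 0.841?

Let X = conversion of V (basis 1 mol V); extent of reaction ξ = X.
Mole table: n_V = 1 − X; n_S = 2X.
Total moles n_T = 1 + X.
K_p = p_S^2 / (p_V) with p_i = (n_i/n_T)·P.
At X = 0.841: the mole-fraction product g(X) = Π y_i^ν_i = 9.665. Since K_p = g(X)·P^{1}, P = (K_p/g)^(1/1) = (6.88/9.665)^(1/1) = 0.712 atm.

P = 0.712 atm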